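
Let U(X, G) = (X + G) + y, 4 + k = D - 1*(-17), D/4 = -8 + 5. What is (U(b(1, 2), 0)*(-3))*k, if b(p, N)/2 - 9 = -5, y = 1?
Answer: -27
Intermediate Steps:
D = -12 (D = 4*(-8 + 5) = 4*(-3) = -12)
k = 1 (k = -4 + (-12 - 1*(-17)) = -4 + (-12 + 17) = -4 + 5 = 1)
b(p, N) = 8 (b(p, N) = 18 + 2*(-5) = 18 - 10 = 8)
U(X, G) = 1 + G + X (U(X, G) = (X + G) + 1 = (G + X) + 1 = 1 + G + X)
(U(b(1, 2), 0)*(-3))*k = ((1 + 0 + 8)*(-3))*1 = (9*(-3))*1 = -27*1 = -27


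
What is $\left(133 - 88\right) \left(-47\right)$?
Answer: $-2115$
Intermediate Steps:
$\left(133 - 88\right) \left(-47\right) = 45 \left(-47\right) = -2115$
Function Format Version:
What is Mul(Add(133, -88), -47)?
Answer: -2115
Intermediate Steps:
Mul(Add(133, -88), -47) = Mul(45, -47) = -2115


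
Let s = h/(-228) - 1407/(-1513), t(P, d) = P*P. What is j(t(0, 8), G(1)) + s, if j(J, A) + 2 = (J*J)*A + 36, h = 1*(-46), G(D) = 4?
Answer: 6059585/172482 ≈ 35.132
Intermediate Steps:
h = -46
t(P, d) = P**2
j(J, A) = 34 + A*J**2 (j(J, A) = -2 + ((J*J)*A + 36) = -2 + (J**2*A + 36) = -2 + (A*J**2 + 36) = -2 + (36 + A*J**2) = 34 + A*J**2)
s = 195197/172482 (s = -46/(-228) - 1407/(-1513) = -46*(-1/228) - 1407*(-1/1513) = 23/114 + 1407/1513 = 195197/172482 ≈ 1.1317)
j(t(0, 8), G(1)) + s = (34 + 4*(0**2)**2) + 195197/172482 = (34 + 4*0**2) + 195197/172482 = (34 + 4*0) + 195197/172482 = (34 + 0) + 195197/172482 = 34 + 195197/172482 = 6059585/172482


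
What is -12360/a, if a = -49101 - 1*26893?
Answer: 6180/37997 ≈ 0.16264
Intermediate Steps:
a = -75994 (a = -49101 - 26893 = -75994)
-12360/a = -12360/(-75994) = -12360*(-1/75994) = 6180/37997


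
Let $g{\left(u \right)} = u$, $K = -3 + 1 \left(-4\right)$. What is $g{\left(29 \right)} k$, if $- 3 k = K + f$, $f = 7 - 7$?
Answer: $\frac{203}{3} \approx 67.667$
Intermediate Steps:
$K = -7$ ($K = -3 - 4 = -7$)
$f = 0$ ($f = 7 - 7 = 0$)
$k = \frac{7}{3}$ ($k = - \frac{-7 + 0}{3} = \left(- \frac{1}{3}\right) \left(-7\right) = \frac{7}{3} \approx 2.3333$)
$g{\left(29 \right)} k = 29 \cdot \frac{7}{3} = \frac{203}{3}$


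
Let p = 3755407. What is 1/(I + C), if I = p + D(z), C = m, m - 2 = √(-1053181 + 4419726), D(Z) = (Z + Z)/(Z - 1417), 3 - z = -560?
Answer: 136943945432/514280221846332619 - 1276303*√68705/2571401109231663095 ≈ 2.6615e-7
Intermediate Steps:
z = 563 (z = 3 - 1*(-560) = 3 + 560 = 563)
D(Z) = 2*Z/(-1417 + Z) (D(Z) = (2*Z)/(-1417 + Z) = 2*Z/(-1417 + Z))
m = 2 + 7*√68705 (m = 2 + √(-1053181 + 4419726) = 2 + √3366545 = 2 + 7*√68705 ≈ 1836.8)
C = 2 + 7*√68705 ≈ 1836.8
I = 1603558226/427 (I = 3755407 + 2*563/(-1417 + 563) = 3755407 + 2*563/(-854) = 3755407 + 2*563*(-1/854) = 3755407 - 563/427 = 1603558226/427 ≈ 3.7554e+6)
1/(I + C) = 1/(1603558226/427 + (2 + 7*√68705)) = 1/(1603559080/427 + 7*√68705)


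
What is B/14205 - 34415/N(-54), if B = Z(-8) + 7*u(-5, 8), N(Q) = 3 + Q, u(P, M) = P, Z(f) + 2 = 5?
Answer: 162954481/241485 ≈ 674.80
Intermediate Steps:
Z(f) = 3 (Z(f) = -2 + 5 = 3)
B = -32 (B = 3 + 7*(-5) = 3 - 35 = -32)
B/14205 - 34415/N(-54) = -32/14205 - 34415/(3 - 54) = -32*1/14205 - 34415/(-51) = -32/14205 - 34415*(-1/51) = -32/14205 + 34415/51 = 162954481/241485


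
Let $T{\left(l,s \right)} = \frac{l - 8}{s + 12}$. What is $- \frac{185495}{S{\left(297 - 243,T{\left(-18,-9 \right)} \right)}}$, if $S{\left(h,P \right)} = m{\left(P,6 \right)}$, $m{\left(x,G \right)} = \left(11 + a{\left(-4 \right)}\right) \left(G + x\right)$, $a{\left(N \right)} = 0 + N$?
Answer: $\frac{556485}{56} \approx 9937.2$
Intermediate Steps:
$T{\left(l,s \right)} = \frac{-8 + l}{12 + s}$
$a{\left(N \right)} = N$
$m{\left(x,G \right)} = 7 G + 7 x$ ($m{\left(x,G \right)} = \left(11 - 4\right) \left(G + x\right) = 7 \left(G + x\right) = 7 G + 7 x$)
$S{\left(h,P \right)} = 42 + 7 P$ ($S{\left(h,P \right)} = 7 \cdot 6 + 7 P = 42 + 7 P$)
$- \frac{185495}{S{\left(297 - 243,T{\left(-18,-9 \right)} \right)}} = - \frac{185495}{42 + 7 \frac{-8 - 18}{12 - 9}} = - \frac{185495}{42 + 7 \cdot \frac{1}{3} \left(-26\right)} = - \frac{185495}{42 + 7 \left(- \frac{26}{3}\right)} = - \frac{185495}{42 - \frac{182}{3}} = - \frac{185495}{- \frac{56}{3}} = \left(-185495\right) \left(- \frac{3}{56}\right) = \frac{556485}{56}$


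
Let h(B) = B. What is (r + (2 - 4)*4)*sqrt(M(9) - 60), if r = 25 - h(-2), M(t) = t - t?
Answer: 38*I*sqrt(15) ≈ 147.17*I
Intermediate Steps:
M(t) = 0
r = 27 (r = 25 - 1*(-2) = 25 + 2 = 27)
(r + (2 - 4)*4)*sqrt(M(9) - 60) = (27 + (2 - 4)*4)*sqrt(0 - 60) = (27 - 2*4)*sqrt(-60) = (27 - 8)*(2*I*sqrt(15)) = 19*(2*I*sqrt(15)) = 38*I*sqrt(15)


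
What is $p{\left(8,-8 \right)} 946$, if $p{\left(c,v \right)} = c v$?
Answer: $-60544$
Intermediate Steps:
$p{\left(8,-8 \right)} 946 = 8 \left(-8\right) 946 = \left(-64\right) 946 = -60544$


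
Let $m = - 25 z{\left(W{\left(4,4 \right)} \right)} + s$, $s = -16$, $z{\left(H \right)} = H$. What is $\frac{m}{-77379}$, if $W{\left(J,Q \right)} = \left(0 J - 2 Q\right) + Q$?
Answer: $- \frac{28}{25793} \approx -0.0010856$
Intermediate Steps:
$W{\left(J,Q \right)} = - Q$ ($W{\left(J,Q \right)} = \left(0 - 2 Q\right) + Q = - 2 Q + Q = - Q$)
$m = 84$ ($m = - 25 \left(\left(-1\right) 4\right) - 16 = \left(-25\right) \left(-4\right) - 16 = 100 - 16 = 84$)
$\frac{m}{-77379} = \frac{84}{-77379} = 84 \left(- \frac{1}{77379}\right) = - \frac{28}{25793}$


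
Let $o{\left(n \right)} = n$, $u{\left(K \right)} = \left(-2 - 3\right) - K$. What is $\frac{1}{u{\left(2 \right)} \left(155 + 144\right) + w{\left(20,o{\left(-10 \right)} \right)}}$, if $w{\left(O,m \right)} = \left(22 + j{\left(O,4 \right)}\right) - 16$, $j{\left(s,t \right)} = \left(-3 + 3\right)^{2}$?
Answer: $- \frac{1}{2087} \approx -0.00047916$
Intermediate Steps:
$j{\left(s,t \right)} = 0$ ($j{\left(s,t \right)} = 0^{2} = 0$)
$u{\left(K \right)} = -5 - K$
$w{\left(O,m \right)} = 6$ ($w{\left(O,m \right)} = \left(22 + 0\right) - 16 = 22 - 16 = 6$)
$\frac{1}{u{\left(2 \right)} \left(155 + 144\right) + w{\left(20,o{\left(-10 \right)} \right)}} = \frac{1}{\left(-5 - 2\right) \left(155 + 144\right) + 6} = \frac{1}{\left(-5 - 2\right) 299 + 6} = \frac{1}{\left(-7\right) 299 + 6} = \frac{1}{-2093 + 6} = \frac{1}{-2087} = - \frac{1}{2087}$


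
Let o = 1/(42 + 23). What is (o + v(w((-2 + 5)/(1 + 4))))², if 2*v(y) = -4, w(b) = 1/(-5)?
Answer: 16641/4225 ≈ 3.9387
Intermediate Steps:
w(b) = -⅕
v(y) = -2 (v(y) = (½)*(-4) = -2)
o = 1/65 ≈ 0.015385
(o + v(w((-2 + 5)/(1 + 4))))² = (1/65 - 2)² = (-129/65)² = 16641/4225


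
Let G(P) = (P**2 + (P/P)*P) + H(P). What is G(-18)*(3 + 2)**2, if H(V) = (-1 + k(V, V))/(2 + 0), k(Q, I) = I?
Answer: 14825/2 ≈ 7412.5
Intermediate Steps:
H(V) = -1/2 + V/2 (H(V) = (-1 + V)/(2 + 0) = (-1 + V)/2 = (-1 + V)*(1/2) = -1/2 + V/2)
G(P) = -1/2 + P**2 + 3*P/2 (G(P) = (P**2 + (P/P)*P) + (-1/2 + P/2) = (P**2 + 1*P) + (-1/2 + P/2) = (P**2 + P) + (-1/2 + P/2) = (P + P**2) + (-1/2 + P/2) = -1/2 + P**2 + 3*P/2)
G(-18)*(3 + 2)**2 = (-1/2 + (-18)**2 + (3/2)*(-18))*(3 + 2)**2 = (-1/2 + 324 - 27)*5**2 = (593/2)*25 = 14825/2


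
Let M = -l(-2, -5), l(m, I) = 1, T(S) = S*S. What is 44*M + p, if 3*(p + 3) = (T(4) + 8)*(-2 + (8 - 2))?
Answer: -15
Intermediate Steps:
T(S) = S²
M = -1 (M = -1*1 = -1)
p = 29 (p = -3 + ((4² + 8)*(-2 + (8 - 2)))/3 = -3 + ((16 + 8)*(-2 + 6))/3 = -3 + (24*4)/3 = -3 + (⅓)*96 = -3 + 32 = 29)
44*M + p = 44*(-1) + 29 = -44 + 29 = -15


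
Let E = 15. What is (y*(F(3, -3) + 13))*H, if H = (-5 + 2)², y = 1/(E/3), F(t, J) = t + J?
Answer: 117/5 ≈ 23.400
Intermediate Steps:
F(t, J) = J + t
y = ⅕ (y = 1/(15/3) = 1/(15*(⅓)) = 1/5 = ⅕ ≈ 0.20000)
H = 9 (H = (-3)² = 9)
(y*(F(3, -3) + 13))*H = (((-3 + 3) + 13)/5)*9 = ((0 + 13)/5)*9 = ((⅕)*13)*9 = (13/5)*9 = 117/5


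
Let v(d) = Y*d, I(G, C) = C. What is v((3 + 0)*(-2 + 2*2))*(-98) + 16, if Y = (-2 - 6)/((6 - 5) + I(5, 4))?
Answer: 4784/5 ≈ 956.80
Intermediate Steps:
Y = -8/5 (Y = (-2 - 6)/((6 - 5) + 4) = -8/(1 + 4) = -8/5 ≈ -1.6000)
v(d) = -8*d/5
v((3 + 0)*(-2 + 2*2))*(-98) + 16 = -8*(3 + 0)*(-2 + 2*2)/5*(-98) + 16 = -24*(-2 + 4)/5*(-98) + 16 = -24*2/5*(-98) + 16 = -8/5*6*(-98) + 16 = -48/5*(-98) + 16 = 4704/5 + 16 = 4784/5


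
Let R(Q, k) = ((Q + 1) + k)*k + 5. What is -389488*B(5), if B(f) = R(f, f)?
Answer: -23369280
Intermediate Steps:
R(Q, k) = 5 + k*(1 + Q + k) (R(Q, k) = ((1 + Q) + k)*k + 5 = (1 + Q + k)*k + 5 = k*(1 + Q + k) + 5 = 5 + k*(1 + Q + k))
B(f) = 5 + f + 2*f² (B(f) = 5 + f + f² + f*f = 5 + f + f² + f² = 5 + f + 2*f²)
-389488*B(5) = -389488*(5 + 5 + 2*5²) = -389488*(5 + 5 + 2*25) = -389488*(5 + 5 + 50) = -389488*60 = -23369280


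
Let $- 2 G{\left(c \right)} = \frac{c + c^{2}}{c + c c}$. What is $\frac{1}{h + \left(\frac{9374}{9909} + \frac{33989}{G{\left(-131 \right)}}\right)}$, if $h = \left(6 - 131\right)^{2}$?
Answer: $- \frac{9909}{518756503} \approx -1.9101 \cdot 10^{-5}$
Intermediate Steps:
$G{\left(c \right)} = - \frac{1}{2}$ ($G{\left(c \right)} = - \frac{\left(c + c^{2}\right) \frac{1}{c + c c}}{2} = - \frac{\left(c + c^{2}\right) \frac{1}{c + c^{2}}}{2} = \left(- \frac{1}{2}\right) 1 = - \frac{1}{2}$)
$h = 15625$ ($h = \left(-125\right)^{2} = 15625$)
$\frac{1}{h + \left(\frac{9374}{9909} + \frac{33989}{G{\left(-131 \right)}}\right)} = \frac{1}{15625 + \left(\frac{9374}{9909} + \frac{33989}{- \frac{1}{2}}\right)} = \frac{1}{15625 + \left(9374 \cdot \frac{1}{9909} + 33989 \left(-2\right)\right)} = \frac{1}{15625 + \left(\frac{9374}{9909} - 67978\right)} = \frac{1}{15625 - \frac{673584628}{9909}} = \frac{1}{- \frac{518756503}{9909}} = - \frac{9909}{518756503}$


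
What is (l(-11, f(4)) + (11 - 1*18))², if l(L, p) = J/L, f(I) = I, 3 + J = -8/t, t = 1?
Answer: 36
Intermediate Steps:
J = -11 (J = -3 - 8/1 = -3 - 8*1 = -3 - 8 = -11)
l(L, p) = -11/L
(l(-11, f(4)) + (11 - 1*18))² = (-11/(-11) + (11 - 1*18))² = (-11*(-1/11) + (11 - 18))² = (1 - 7)² = (-6)² = 36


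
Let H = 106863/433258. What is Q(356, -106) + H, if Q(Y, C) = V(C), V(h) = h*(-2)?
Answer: 91957559/433258 ≈ 212.25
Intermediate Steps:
V(h) = -2*h
Q(Y, C) = -2*C
H = 106863/433258 (H = 106863*(1/433258) = 106863/433258 ≈ 0.24665)
Q(356, -106) + H = -2*(-106) + 106863/433258 = 212 + 106863/433258 = 91957559/433258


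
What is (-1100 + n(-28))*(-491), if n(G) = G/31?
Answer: 16756848/31 ≈ 5.4054e+5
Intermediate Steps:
n(G) = G/31 (n(G) = G*(1/31) = G/31)
(-1100 + n(-28))*(-491) = (-1100 + (1/31)*(-28))*(-491) = (-1100 - 28/31)*(-491) = -34128/31*(-491) = 16756848/31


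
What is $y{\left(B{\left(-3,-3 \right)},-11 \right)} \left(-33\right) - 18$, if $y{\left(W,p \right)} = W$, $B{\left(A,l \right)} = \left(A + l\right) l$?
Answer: $-612$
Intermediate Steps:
$B{\left(A,l \right)} = l \left(A + l\right)$
$y{\left(B{\left(-3,-3 \right)},-11 \right)} \left(-33\right) - 18 = - 3 \left(-3 - 3\right) \left(-33\right) - 18 = \left(-3\right) \left(-6\right) \left(-33\right) - 18 = 18 \left(-33\right) - 18 = -594 - 18 = -612$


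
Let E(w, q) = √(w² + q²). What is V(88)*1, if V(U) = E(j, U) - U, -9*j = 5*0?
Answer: 0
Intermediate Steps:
j = 0 (j = -5*0/9 = -⅑*0 = 0)
E(w, q) = √(q² + w²)
V(U) = √(U²) - U (V(U) = √(U² + 0²) - U = √(U² + 0) - U = √(U²) - U)
V(88)*1 = (√(88²) - 1*88)*1 = (√7744 - 88)*1 = (88 - 88)*1 = 0*1 = 0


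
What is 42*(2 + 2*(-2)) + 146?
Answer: 62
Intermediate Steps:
42*(2 + 2*(-2)) + 146 = 42*(2 - 4) + 146 = 42*(-2) + 146 = -84 + 146 = 62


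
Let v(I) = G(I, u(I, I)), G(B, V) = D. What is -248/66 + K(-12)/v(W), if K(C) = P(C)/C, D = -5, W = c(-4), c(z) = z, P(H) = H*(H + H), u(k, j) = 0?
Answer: 172/165 ≈ 1.0424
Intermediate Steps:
P(H) = 2*H² (P(H) = H*(2*H) = 2*H²)
W = -4
G(B, V) = -5
v(I) = -5
K(C) = 2*C (K(C) = (2*C²)/C = 2*C)
-248/66 + K(-12)/v(W) = -248/66 + (2*(-12))/(-5) = -248*1/66 - 24*(-⅕) = -124/33 + 24/5 = 172/165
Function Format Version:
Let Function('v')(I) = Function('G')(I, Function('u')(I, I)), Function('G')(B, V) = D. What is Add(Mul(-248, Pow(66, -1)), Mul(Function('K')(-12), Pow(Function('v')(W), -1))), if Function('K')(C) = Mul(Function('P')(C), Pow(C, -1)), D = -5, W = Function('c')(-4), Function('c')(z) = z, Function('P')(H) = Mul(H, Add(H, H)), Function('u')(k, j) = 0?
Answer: Rational(172, 165) ≈ 1.0424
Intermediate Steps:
Function('P')(H) = Mul(2, Pow(H, 2)) (Function('P')(H) = Mul(H, Mul(2, H)) = Mul(2, Pow(H, 2)))
W = -4
Function('G')(B, V) = -5
Function('v')(I) = -5
Function('K')(C) = Mul(2, C) (Function('K')(C) = Mul(Mul(2, Pow(C, 2)), Pow(C, -1)) = Mul(2, C))
Add(Mul(-248, Pow(66, -1)), Mul(Function('K')(-12), Pow(Function('v')(W), -1))) = Add(Mul(-248, Pow(66, -1)), Mul(Mul(2, -12), Pow(-5, -1))) = Add(Mul(-248, Rational(1, 66)), Mul(-24, Rational(-1, 5))) = Add(Rational(-124, 33), Rational(24, 5)) = Rational(172, 165)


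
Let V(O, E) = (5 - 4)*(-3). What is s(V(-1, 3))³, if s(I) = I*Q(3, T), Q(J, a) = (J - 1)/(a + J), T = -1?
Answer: -27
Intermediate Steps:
Q(J, a) = (-1 + J)/(J + a)
V(O, E) = -3 (V(O, E) = 1*(-3) = -3)
s(I) = I (s(I) = I*((-1 + 3)/(3 - 1)) = I*(2/2) = I*((½)*2) = I*1 = I)
s(V(-1, 3))³ = (-3)³ = -27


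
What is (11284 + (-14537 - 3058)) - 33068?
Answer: -39379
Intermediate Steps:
(11284 + (-14537 - 3058)) - 33068 = (11284 - 17595) - 33068 = -6311 - 33068 = -39379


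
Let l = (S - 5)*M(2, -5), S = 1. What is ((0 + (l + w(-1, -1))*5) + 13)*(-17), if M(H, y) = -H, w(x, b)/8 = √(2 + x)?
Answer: -1581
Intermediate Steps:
w(x, b) = 8*√(2 + x)
l = 8 (l = (1 - 5)*(-1*2) = -4*(-2) = 8)
((0 + (l + w(-1, -1))*5) + 13)*(-17) = ((0 + (8 + 8*√(2 - 1))*5) + 13)*(-17) = ((0 + (8 + 8*√1)*5) + 13)*(-17) = ((0 + (8 + 8*1)*5) + 13)*(-17) = ((0 + (8 + 8)*5) + 13)*(-17) = ((0 + 16*5) + 13)*(-17) = ((0 + 80) + 13)*(-17) = (80 + 13)*(-17) = 93*(-17) = -1581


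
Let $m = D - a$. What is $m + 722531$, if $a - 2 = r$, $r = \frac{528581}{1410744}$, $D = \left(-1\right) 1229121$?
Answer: $- \frac{714672153029}{1410744} \approx -5.0659 \cdot 10^{5}$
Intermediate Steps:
$D = -1229121$
$r = \frac{528581}{1410744}$ ($r = 528581 \cdot \frac{1}{1410744} = \frac{528581}{1410744} \approx 0.37468$)
$a = \frac{3350069}{1410744}$ ($a = 2 + \frac{528581}{1410744} = \frac{3350069}{1410744} \approx 2.3747$)
$m = - \frac{1733978426093}{1410744}$ ($m = -1229121 - \frac{3350069}{1410744} = - \frac{1733978426093}{1410744} \approx -1.2291 \cdot 10^{6}$)
$m + 722531 = - \frac{1733978426093}{1410744} + 722531 = - \frac{714672153029}{1410744}$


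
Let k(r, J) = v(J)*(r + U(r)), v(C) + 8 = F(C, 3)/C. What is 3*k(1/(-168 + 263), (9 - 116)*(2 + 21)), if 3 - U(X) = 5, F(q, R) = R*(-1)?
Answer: 2232279/46759 ≈ 47.740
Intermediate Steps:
F(q, R) = -R
U(X) = -2 (U(X) = 3 - 1*5 = 3 - 5 = -2)
v(C) = -8 - 3/C (v(C) = -8 + (-1*3)/C = -8 - 3/C)
k(r, J) = (-8 - 3/J)*(-2 + r) (k(r, J) = (-8 - 3/J)*(r - 2) = (-8 - 3/J)*(-2 + r))
3*k(1/(-168 + 263), (9 - 116)*(2 + 21)) = 3*(-(-2 + 1/(-168 + 263))*(3 + 8*((9 - 116)*(2 + 21)))/((9 - 116)*(2 + 21))) = 3*(-(-2 + 1/95)*(3 + 8*(-107*23))/((-107*23))) = 3*(-1*(-2 + 1/95)*(3 + 8*(-2461))/(-2461)) = 3*(-1*(-1/2461)*(-189/95)*(3 - 19688)) = 3*(-1*(-1/2461)*(-189/95)*(-19685)) = 3*(744093/46759) = 2232279/46759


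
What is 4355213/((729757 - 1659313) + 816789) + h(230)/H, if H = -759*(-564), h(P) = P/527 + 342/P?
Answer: -3423928956766147/88653813622020 ≈ -38.621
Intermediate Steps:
h(P) = 342/P + P/527 (h(P) = P*(1/527) + 342/P = P/527 + 342/P = 342/P + P/527)
H = 428076
4355213/((729757 - 1659313) + 816789) + h(230)/H = 4355213/((729757 - 1659313) + 816789) + (342/230 + (1/527)*230)/428076 = 4355213/(-929556 + 816789) + (342*(1/230) + 230/527)*(1/428076) = 4355213/(-112767) + (171/115 + 230/527)*(1/428076) = 4355213*(-1/112767) + (116567/60605)*(1/428076) = -4355213/112767 + 10597/2358504180 = -3423928956766147/88653813622020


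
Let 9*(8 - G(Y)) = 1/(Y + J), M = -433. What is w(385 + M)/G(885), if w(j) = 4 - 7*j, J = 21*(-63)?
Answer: 1340280/31537 ≈ 42.499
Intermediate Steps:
J = -1323
G(Y) = 8 - 1/(9*(-1323 + Y)) (G(Y) = 8 - 1/(9*(Y - 1323)) = 8 - 1/(9*(-1323 + Y)))
w(385 + M)/G(885) = (4 - 7*(385 - 433))/(((-95257 + 72*885)/(9*(-1323 + 885)))) = (4 - 7*(-48))/(((⅑)*(-95257 + 63720)/(-438))) = (4 + 336)/(((⅑)*(-1/438)*(-31537))) = 340/(31537/3942) = 340*(3942/31537) = 1340280/31537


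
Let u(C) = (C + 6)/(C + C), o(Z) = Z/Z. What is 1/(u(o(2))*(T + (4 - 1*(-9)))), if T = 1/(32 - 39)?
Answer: 1/45 ≈ 0.022222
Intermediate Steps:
T = -⅐ (T = 1/(-7) = -⅐ ≈ -0.14286)
o(Z) = 1
u(C) = (6 + C)/(2*C) (u(C) = (6 + C)/((2*C)) = (6 + C)*(1/(2*C)) = (6 + C)/(2*C))
1/(u(o(2))*(T + (4 - 1*(-9)))) = 1/(((½)*(6 + 1)/1)*(-⅐ + (4 - 1*(-9)))) = 1/(((½)*1*7)*(-⅐ + (4 + 9))) = 1/(7*(-⅐ + 13)/2) = 1/((7/2)*(90/7)) = 1/45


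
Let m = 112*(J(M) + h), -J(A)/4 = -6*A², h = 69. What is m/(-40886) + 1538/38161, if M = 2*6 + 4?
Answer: -13245839074/780125323 ≈ -16.979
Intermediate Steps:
M = 16 (M = 12 + 4 = 16)
J(A) = 24*A² (J(A) = -(-24)*A² = 24*A²)
m = 695856 (m = 112*(24*16² + 69) = 112*(24*256 + 69) = 112*(6144 + 69) = 112*6213 = 695856)
m/(-40886) + 1538/38161 = 695856/(-40886) + 1538/38161 = 695856*(-1/40886) + 1538*(1/38161) = -347928/20443 + 1538/38161 = -13245839074/780125323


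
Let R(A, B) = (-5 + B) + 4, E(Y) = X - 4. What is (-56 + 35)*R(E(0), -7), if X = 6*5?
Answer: 168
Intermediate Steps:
X = 30
E(Y) = 26 (E(Y) = 30 - 4 = 26)
R(A, B) = -1 + B
(-56 + 35)*R(E(0), -7) = (-56 + 35)*(-1 - 7) = -21*(-8) = 168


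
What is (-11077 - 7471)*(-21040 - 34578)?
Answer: 1031602664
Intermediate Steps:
(-11077 - 7471)*(-21040 - 34578) = -18548*(-55618) = 1031602664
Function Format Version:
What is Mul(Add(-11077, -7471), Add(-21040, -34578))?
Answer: 1031602664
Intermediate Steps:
Mul(Add(-11077, -7471), Add(-21040, -34578)) = Mul(-18548, -55618) = 1031602664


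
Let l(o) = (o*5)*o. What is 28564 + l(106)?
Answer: 84744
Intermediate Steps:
l(o) = 5*o² (l(o) = (5*o)*o = 5*o²)
28564 + l(106) = 28564 + 5*106² = 28564 + 5*11236 = 28564 + 56180 = 84744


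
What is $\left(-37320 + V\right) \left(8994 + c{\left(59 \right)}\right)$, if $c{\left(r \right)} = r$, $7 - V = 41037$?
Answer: $-709302550$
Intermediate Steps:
$V = -41030$ ($V = 7 - 41037 = -41030$)
$\left(-37320 + V\right) \left(8994 + c{\left(59 \right)}\right) = \left(-37320 - 41030\right) \left(8994 + 59\right) = \left(-78350\right) 9053 = -709302550$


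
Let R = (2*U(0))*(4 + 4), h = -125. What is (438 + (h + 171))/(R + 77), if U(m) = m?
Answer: 44/7 ≈ 6.2857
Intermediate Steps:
R = 0 (R = (2*0)*(4 + 4) = 0*8 = 0)
(438 + (h + 171))/(R + 77) = (438 + (-125 + 171))/(0 + 77) = (438 + 46)/77 = 484*(1/77) = 44/7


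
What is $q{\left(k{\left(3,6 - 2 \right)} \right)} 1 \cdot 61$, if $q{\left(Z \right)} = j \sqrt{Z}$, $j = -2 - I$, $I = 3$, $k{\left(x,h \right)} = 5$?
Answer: $- 305 \sqrt{5} \approx -682.0$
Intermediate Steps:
$j = -5$ ($j = -2 - 3 = -5$)
$q{\left(Z \right)} = - 5 \sqrt{Z}$
$q{\left(k{\left(3,6 - 2 \right)} \right)} 1 \cdot 61 = - 5 \sqrt{5} \cdot 1 \cdot 61 = - 5 \sqrt{5} \cdot 61 = - 305 \sqrt{5}$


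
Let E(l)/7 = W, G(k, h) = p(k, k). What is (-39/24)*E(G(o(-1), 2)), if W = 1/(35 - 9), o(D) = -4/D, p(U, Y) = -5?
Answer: -7/16 ≈ -0.43750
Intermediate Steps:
G(k, h) = -5
W = 1/26 ≈ 0.038462
E(l) = 7/26 (E(l) = 7*(1/26) = 7/26)
(-39/24)*E(G(o(-1), 2)) = -39/24*(7/26) = -39*1/24*(7/26) = -13/8*7/26 = -7/16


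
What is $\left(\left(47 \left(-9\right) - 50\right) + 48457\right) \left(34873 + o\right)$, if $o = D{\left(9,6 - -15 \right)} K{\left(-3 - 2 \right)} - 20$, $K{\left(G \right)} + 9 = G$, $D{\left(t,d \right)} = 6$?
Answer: $1668355696$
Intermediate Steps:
$K{\left(G \right)} = -9 + G$
$o = -104$ ($o = 6 \left(-9 - 5\right) - 20 = 6 \left(-14\right) - 20 = -84 - 20 = -104$)
$\left(\left(47 \left(-9\right) - 50\right) + 48457\right) \left(34873 + o\right) = \left(\left(47 \left(-9\right) - 50\right) + 48457\right) \left(34873 - 104\right) = \left(\left(-423 - 50\right) + 48457\right) 34769 = \left(-473 + 48457\right) 34769 = 47984 \cdot 34769 = 1668355696$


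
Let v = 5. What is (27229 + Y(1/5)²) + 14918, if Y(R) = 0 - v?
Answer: 42172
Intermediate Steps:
Y(R) = -5 (Y(R) = 0 - 1*5 = 0 - 5 = -5)
(27229 + Y(1/5)²) + 14918 = (27229 + (-5)²) + 14918 = (27229 + 25) + 14918 = 27254 + 14918 = 42172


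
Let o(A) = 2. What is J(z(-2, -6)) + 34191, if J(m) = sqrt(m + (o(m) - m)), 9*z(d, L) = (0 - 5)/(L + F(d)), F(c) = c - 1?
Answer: 34191 + sqrt(2) ≈ 34192.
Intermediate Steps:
F(c) = -1 + c
z(d, L) = -5/(9*(-1 + L + d)) (z(d, L) = ((0 - 5)/(L + (-1 + d)))/9 = (-5/(-1 + L + d))/9 = -5/(9*(-1 + L + d)))
J(m) = sqrt(2) (J(m) = sqrt(m + (2 - m)) = sqrt(2))
J(z(-2, -6)) + 34191 = sqrt(2) + 34191 = 34191 + sqrt(2)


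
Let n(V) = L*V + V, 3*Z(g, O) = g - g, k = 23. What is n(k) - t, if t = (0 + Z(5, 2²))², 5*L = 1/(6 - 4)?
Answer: 253/10 ≈ 25.300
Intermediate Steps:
L = ⅒ (L = 1/(5*(6 - 4)) = (⅕)/2 = (⅕)*(½) = ⅒ ≈ 0.10000)
Z(g, O) = 0 (Z(g, O) = (g - g)/3 = (⅓)*0 = 0)
t = 0 (t = (0 + 0)² = 0² = 0)
n(V) = 11*V/10 (n(V) = V/10 + V = 11*V/10)
n(k) - t = (11/10)*23 - 1*0 = 253/10 + 0 = 253/10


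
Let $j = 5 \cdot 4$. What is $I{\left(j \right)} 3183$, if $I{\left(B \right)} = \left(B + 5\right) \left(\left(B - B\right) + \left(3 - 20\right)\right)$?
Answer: $-1352775$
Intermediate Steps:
$j = 20$
$I{\left(B \right)} = -85 - 17 B$ ($I{\left(B \right)} = \left(5 + B\right) \left(0 + \left(3 - 20\right)\right) = \left(5 + B\right) \left(0 - 17\right) = \left(5 + B\right) \left(-17\right) = -85 - 17 B$)
$I{\left(j \right)} 3183 = \left(-85 - 340\right) 3183 = \left(-425\right) 3183 = -1352775$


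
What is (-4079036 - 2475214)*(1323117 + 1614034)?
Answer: -19250821941750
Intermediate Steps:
(-4079036 - 2475214)*(1323117 + 1614034) = -6554250*2937151 = -19250821941750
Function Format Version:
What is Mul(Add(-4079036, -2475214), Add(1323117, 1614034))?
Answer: -19250821941750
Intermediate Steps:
Mul(Add(-4079036, -2475214), Add(1323117, 1614034)) = Mul(-6554250, 2937151) = -19250821941750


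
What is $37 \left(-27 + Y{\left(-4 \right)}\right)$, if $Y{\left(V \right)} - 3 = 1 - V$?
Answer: $-703$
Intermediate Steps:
$Y{\left(V \right)} = 4 - V$ ($Y{\left(V \right)} = 3 - \left(-1 + V\right) = 4 - V$)
$37 \left(-27 + Y{\left(-4 \right)}\right) = 37 \left(-27 + \left(4 - -4\right)\right) = 37 \left(-27 + \left(4 + 4\right)\right) = 37 \left(-27 + 8\right) = 37 \left(-19\right) = -703$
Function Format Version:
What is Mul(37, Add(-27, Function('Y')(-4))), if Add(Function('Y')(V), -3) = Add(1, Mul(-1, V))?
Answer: -703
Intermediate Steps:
Function('Y')(V) = Add(4, Mul(-1, V)) (Function('Y')(V) = Add(3, Add(1, Mul(-1, V))) = Add(4, Mul(-1, V)))
Mul(37, Add(-27, Function('Y')(-4))) = Mul(37, Add(-27, Add(4, Mul(-1, -4)))) = Mul(37, Add(-27, Add(4, 4))) = Mul(37, Add(-27, 8)) = Mul(37, -19) = -703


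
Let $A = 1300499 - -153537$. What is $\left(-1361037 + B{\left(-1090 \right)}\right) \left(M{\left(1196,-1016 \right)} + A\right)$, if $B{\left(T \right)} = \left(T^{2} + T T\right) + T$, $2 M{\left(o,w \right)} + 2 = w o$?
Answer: $858379330091$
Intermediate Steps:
$M{\left(o,w \right)} = -1 + \frac{o w}{2}$ ($M{\left(o,w \right)} = -1 + \frac{w o}{2} = -1 + \frac{o w}{2}$)
$A = 1454036$ ($A = 1300499 + 153537 = 1454036$)
$B{\left(T \right)} = T + 2 T^{2}$ ($B{\left(T \right)} = \left(T^{2} + T^{2}\right) + T = 2 T^{2} + T = T + 2 T^{2}$)
$\left(-1361037 + B{\left(-1090 \right)}\right) \left(M{\left(1196,-1016 \right)} + A\right) = \left(-1361037 - 1090 \left(1 + 2 \left(-1090\right)\right)\right) \left(\left(-1 + \frac{1}{2} \cdot 1196 \left(-1016\right)\right) + 1454036\right) = \left(-1361037 - 1090 \left(1 - 2180\right)\right) \left(\left(-1 - 607568\right) + 1454036\right) = \left(-1361037 - -2375110\right) \left(-607569 + 1454036\right) = \left(-1361037 + 2375110\right) 846467 = 1014073 \cdot 846467 = 858379330091$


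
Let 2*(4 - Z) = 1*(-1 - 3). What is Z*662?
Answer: 3972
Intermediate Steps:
Z = 6 (Z = 4 - (-1 - 3)/2 = 4 - (-4)/2 = 4 - ½*(-4) = 4 + 2 = 6)
Z*662 = 6*662 = 3972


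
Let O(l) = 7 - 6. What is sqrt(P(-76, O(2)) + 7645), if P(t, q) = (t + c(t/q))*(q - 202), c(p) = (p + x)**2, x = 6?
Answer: I*sqrt(961979) ≈ 980.81*I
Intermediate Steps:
c(p) = (6 + p)**2 (c(p) = (p + 6)**2 = (6 + p)**2)
O(l) = 1
P(t, q) = (-202 + q)*(t + (6 + t/q)**2) (P(t, q) = (t + (6 + t/q)**2)*(q - 202) = (t + (6 + t/q)**2)*(-202 + q) = (-202 + q)*(t + (6 + t/q)**2))
sqrt(P(-76, O(2)) + 7645) = sqrt((-202*(-76) + 1*(-76) + (-76 + 6*1)**2/1 - 202*(-76 + 6*1)**2/1**2) + 7645) = sqrt((15352 - 76 + 1*(-76 + 6)**2 - 202*1*(-76 + 6)**2) + 7645) = sqrt((15352 - 76 + 1*(-70)**2 - 202*1*(-70)**2) + 7645) = sqrt((15352 - 76 + 1*4900 - 202*1*4900) + 7645) = sqrt((15352 - 76 + 4900 - 989800) + 7645) = sqrt(-969624 + 7645) = sqrt(-961979) = I*sqrt(961979)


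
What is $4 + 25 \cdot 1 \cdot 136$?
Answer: $3404$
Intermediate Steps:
$4 + 25 \cdot 1 \cdot 136 = 4 + 25 \cdot 136 = 4 + 3400 = 3404$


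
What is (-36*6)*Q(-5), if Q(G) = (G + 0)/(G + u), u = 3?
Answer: -540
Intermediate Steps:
Q(G) = G/(3 + G) (Q(G) = (G + 0)/(G + 3) = G/(3 + G))
(-36*6)*Q(-5) = (-36*6)*(-5/(3 - 5)) = -(-1080)/(-2) = -(-1080)*(-1)/2 = -216*5/2 = -540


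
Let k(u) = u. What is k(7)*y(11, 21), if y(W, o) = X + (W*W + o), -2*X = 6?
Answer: 973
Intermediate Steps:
X = -3 (X = -½*6 = -3)
y(W, o) = -3 + o + W² (y(W, o) = -3 + (W*W + o) = -3 + (W² + o) = -3 + (o + W²) = -3 + o + W²)
k(7)*y(11, 21) = 7*(-3 + 21 + 11²) = 7*(-3 + 21 + 121) = 7*139 = 973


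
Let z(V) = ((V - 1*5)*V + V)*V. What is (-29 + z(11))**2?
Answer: 669124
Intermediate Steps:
z(V) = V*(V + V*(-5 + V)) (z(V) = ((V - 5)*V + V)*V = ((-5 + V)*V + V)*V = (V*(-5 + V) + V)*V = (V + V*(-5 + V))*V = V*(V + V*(-5 + V)))
(-29 + z(11))**2 = (-29 + 11**2*(-4 + 11))**2 = (-29 + 121*7)**2 = (-29 + 847)**2 = 818**2 = 669124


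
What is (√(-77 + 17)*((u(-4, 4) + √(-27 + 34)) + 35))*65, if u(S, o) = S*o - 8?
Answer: 130*I*√15*(11 + √7) ≈ 6870.5*I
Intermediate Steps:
u(S, o) = -8 + S*o
(√(-77 + 17)*((u(-4, 4) + √(-27 + 34)) + 35))*65 = (√(-77 + 17)*(((-8 - 4*4) + √(-27 + 34)) + 35))*65 = (√(-60)*(((-8 - 16) + √7) + 35))*65 = ((2*I*√15)*((-24 + √7) + 35))*65 = ((2*I*√15)*(11 + √7))*65 = (2*I*√15*(11 + √7))*65 = 130*I*√15*(11 + √7)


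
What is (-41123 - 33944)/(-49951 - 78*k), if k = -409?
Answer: 75067/18049 ≈ 4.1591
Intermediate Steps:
(-41123 - 33944)/(-49951 - 78*k) = (-41123 - 33944)/(-49951 - 78*(-409)) = -75067/(-49951 + 31902) = -75067/(-18049) = -75067*(-1/18049) = 75067/18049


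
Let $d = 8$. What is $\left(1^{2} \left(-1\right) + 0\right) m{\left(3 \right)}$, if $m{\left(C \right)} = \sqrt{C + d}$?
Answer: $- \sqrt{11} \approx -3.3166$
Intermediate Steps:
$m{\left(C \right)} = \sqrt{8 + C}$ ($m{\left(C \right)} = \sqrt{C + 8} = \sqrt{8 + C}$)
$\left(1^{2} \left(-1\right) + 0\right) m{\left(3 \right)} = \left(1^{2} \left(-1\right) + 0\right) \sqrt{8 + 3} = \left(1 \left(-1\right) + 0\right) \sqrt{11} = \left(-1 + 0\right) \sqrt{11} = - \sqrt{11}$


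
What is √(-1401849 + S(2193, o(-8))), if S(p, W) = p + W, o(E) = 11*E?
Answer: 8*I*√21871 ≈ 1183.1*I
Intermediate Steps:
S(p, W) = W + p
√(-1401849 + S(2193, o(-8))) = √(-1401849 + (11*(-8) + 2193)) = √(-1401849 + (-88 + 2193)) = √(-1401849 + 2105) = √(-1399744) = 8*I*√21871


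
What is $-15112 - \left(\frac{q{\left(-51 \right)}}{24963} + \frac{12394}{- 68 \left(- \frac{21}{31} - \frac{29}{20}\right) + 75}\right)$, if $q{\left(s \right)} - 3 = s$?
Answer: $- \frac{2148708450199}{141656704} \approx -15168.0$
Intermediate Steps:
$q{\left(s \right)} = 3 + s$
$-15112 - \left(\frac{q{\left(-51 \right)}}{24963} + \frac{12394}{- 68 \left(- \frac{21}{31} - \frac{29}{20}\right) + 75}\right) = -15112 - \left(\frac{3 - 51}{24963} + \frac{12394}{- 68 \left(- \frac{21}{31} - \frac{29}{20}\right) + 75}\right) = -15112 - \left(\left(-48\right) \frac{1}{24963} + \frac{12394}{- 68 \left(\left(-21\right) \frac{1}{31} - \frac{29}{20}\right) + 75}\right) = -15112 - \left(- \frac{16}{8321} + \frac{12394}{- 68 \left(- \frac{21}{31} - \frac{29}{20}\right) + 75}\right) = -15112 - \left(- \frac{16}{8321} + \frac{12394}{\left(-68\right) \left(- \frac{1319}{620}\right) + 75}\right) = -15112 - \left(- \frac{16}{8321} + \frac{12394}{\frac{22423}{155} + 75}\right) = -15112 - \left(- \frac{16}{8321} + \frac{12394}{\frac{34048}{155}}\right) = -15112 - \left(- \frac{16}{8321} + 12394 \cdot \frac{155}{34048}\right) = -15112 - \left(- \frac{16}{8321} + \frac{960535}{17024}\right) = -15112 - \frac{7992339351}{141656704} = - \frac{2148708450199}{141656704}$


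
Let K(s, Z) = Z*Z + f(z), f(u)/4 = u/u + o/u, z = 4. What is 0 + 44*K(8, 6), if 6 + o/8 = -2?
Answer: -1056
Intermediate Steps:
o = -64 (o = -48 + 8*(-2) = -48 - 16 = -64)
f(u) = 4 - 256/u (f(u) = 4*(u/u - 64/u) = 4*(1 - 64/u) = 4 - 256/u)
K(s, Z) = -60 + Z² (K(s, Z) = Z*Z + (4 - 256/4) = Z² + (4 - 256*¼) = Z² + (4 - 64) = Z² - 60 = -60 + Z²)
0 + 44*K(8, 6) = 0 + 44*(-60 + 6²) = 0 + 44*(-60 + 36) = 0 + 44*(-24) = 0 - 1056 = -1056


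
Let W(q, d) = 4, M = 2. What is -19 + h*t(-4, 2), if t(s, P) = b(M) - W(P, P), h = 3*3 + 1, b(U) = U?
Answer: -39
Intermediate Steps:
h = 10 (h = 9 + 1 = 10)
t(s, P) = -2 (t(s, P) = 2 - 1*4 = 2 - 4 = -2)
-19 + h*t(-4, 2) = -19 + 10*(-2) = -19 - 20 = -39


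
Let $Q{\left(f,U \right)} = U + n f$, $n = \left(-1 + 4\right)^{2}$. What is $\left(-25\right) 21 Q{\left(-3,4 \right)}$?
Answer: $12075$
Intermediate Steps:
$n = 9$ ($n = 3^{2} = 9$)
$Q{\left(f,U \right)} = U + 9 f$
$\left(-25\right) 21 Q{\left(-3,4 \right)} = \left(-25\right) 21 \left(4 + 9 \left(-3\right)\right) = - 525 \left(4 - 27\right) = \left(-525\right) \left(-23\right) = 12075$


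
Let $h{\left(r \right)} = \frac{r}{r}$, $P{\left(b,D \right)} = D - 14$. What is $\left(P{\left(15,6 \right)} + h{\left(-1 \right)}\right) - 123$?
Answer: $-130$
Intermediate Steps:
$P{\left(b,D \right)} = -14 + D$
$h{\left(r \right)} = 1$
$\left(P{\left(15,6 \right)} + h{\left(-1 \right)}\right) - 123 = \left(\left(-14 + 6\right) + 1\right) - 123 = \left(-8 + 1\right) - 123 = -7 - 123 = -130$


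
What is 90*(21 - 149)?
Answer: -11520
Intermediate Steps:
90*(21 - 149) = 90*(-128) = -11520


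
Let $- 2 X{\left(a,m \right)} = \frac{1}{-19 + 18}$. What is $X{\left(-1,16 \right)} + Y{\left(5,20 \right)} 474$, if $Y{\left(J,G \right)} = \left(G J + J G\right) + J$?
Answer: $\frac{194341}{2} \approx 97171.0$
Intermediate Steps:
$X{\left(a,m \right)} = \frac{1}{2}$ ($X{\left(a,m \right)} = - \frac{1}{2 \left(-19 + 18\right)} = - \frac{1}{2 \left(-1\right)} = \left(- \frac{1}{2}\right) \left(-1\right) = \frac{1}{2}$)
$Y{\left(J,G \right)} = J + 2 G J$ ($Y{\left(J,G \right)} = \left(G J + G J\right) + J = 2 G J + J = J + 2 G J$)
$X{\left(-1,16 \right)} + Y{\left(5,20 \right)} 474 = \frac{1}{2} + 5 \left(1 + 2 \cdot 20\right) 474 = \frac{1}{2} + 5 \left(1 + 40\right) 474 = \frac{1}{2} + 5 \cdot 41 \cdot 474 = \frac{1}{2} + 205 \cdot 474 = \frac{1}{2} + 97170 = \frac{194341}{2}$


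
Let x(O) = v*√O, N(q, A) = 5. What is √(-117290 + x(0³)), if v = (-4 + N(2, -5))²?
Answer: I*√117290 ≈ 342.48*I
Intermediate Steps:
v = 1 (v = (-4 + 5)² = 1² = 1)
x(O) = √O (x(O) = 1*√O = √O)
√(-117290 + x(0³)) = √(-117290 + √(0³)) = √(-117290 + √0) = √(-117290 + 0) = √(-117290) = I*√117290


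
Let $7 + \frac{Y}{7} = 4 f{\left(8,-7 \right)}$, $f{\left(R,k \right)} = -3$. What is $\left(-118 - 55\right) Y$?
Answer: $23009$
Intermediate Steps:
$Y = -133$ ($Y = -49 + 7 \cdot 4 \left(-3\right) = -49 + 7 \left(-12\right) = -49 - 84 = -133$)
$\left(-118 - 55\right) Y = \left(-118 - 55\right) \left(-133\right) = \left(-173\right) \left(-133\right) = 23009$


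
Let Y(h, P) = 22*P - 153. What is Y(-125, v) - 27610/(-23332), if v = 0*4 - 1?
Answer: -2027745/11666 ≈ -173.82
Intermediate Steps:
v = -1 (v = 0 - 1 = -1)
Y(h, P) = -153 + 22*P
Y(-125, v) - 27610/(-23332) = (-153 + 22*(-1)) - 27610/(-23332) = (-153 - 22) - 27610*(-1)/23332 = -175 - 1*(-13805/11666) = -175 + 13805/11666 = -2027745/11666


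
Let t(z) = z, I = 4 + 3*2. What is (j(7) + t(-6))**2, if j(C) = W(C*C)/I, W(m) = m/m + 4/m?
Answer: 8334769/240100 ≈ 34.714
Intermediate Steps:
I = 10 (I = 4 + 6 = 10)
W(m) = 1 + 4/m
j(C) = (4 + C**2)/(10*C**2) (j(C) = ((4 + C*C)/((C*C)))/10 = ((4 + C**2)/(C**2))*(1/10) = ((4 + C**2)/C**2)*(1/10) = (4 + C**2)/(10*C**2))
(j(7) + t(-6))**2 = ((1/10)*(4 + 7**2)/7**2 - 6)**2 = ((1/10)*(1/49)*(4 + 49) - 6)**2 = ((1/10)*(1/49)*53 - 6)**2 = (53/490 - 6)**2 = (-2887/490)**2 = 8334769/240100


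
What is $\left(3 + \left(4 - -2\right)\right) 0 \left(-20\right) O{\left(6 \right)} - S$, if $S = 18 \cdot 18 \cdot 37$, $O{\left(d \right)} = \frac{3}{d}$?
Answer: $-11988$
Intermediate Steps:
$S = 11988$ ($S = 324 \cdot 37 = 11988$)
$\left(3 + \left(4 - -2\right)\right) 0 \left(-20\right) O{\left(6 \right)} - S = \left(3 + \left(4 - -2\right)\right) 0 \left(-20\right) \frac{3}{6} - 11988 = \left(3 + \left(4 + 2\right)\right) 0 \left(-20\right) 3 \cdot \frac{1}{6} - 11988 = \left(3 + 6\right) 0 \left(-20\right) \frac{1}{2} - 11988 = 9 \cdot 0 \left(-20\right) \frac{1}{2} - 11988 = 0 \left(-20\right) \frac{1}{2} - 11988 = 0 \cdot \frac{1}{2} - 11988 = 0 - 11988 = -11988$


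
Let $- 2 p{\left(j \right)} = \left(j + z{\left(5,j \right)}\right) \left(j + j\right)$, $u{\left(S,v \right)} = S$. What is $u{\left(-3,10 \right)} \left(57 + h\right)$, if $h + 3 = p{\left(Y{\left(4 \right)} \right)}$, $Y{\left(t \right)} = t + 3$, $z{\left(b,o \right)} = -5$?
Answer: $-120$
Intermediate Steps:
$Y{\left(t \right)} = 3 + t$
$p{\left(j \right)} = - j \left(-5 + j\right)$ ($p{\left(j \right)} = - \frac{\left(j - 5\right) \left(j + j\right)}{2} = - \frac{\left(-5 + j\right) 2 j}{2} = - \frac{2 j \left(-5 + j\right)}{2} = - j \left(-5 + j\right)$)
$h = -17$ ($h = -3 + \left(3 + 4\right) \left(5 - \left(3 + 4\right)\right) = -3 + 7 \left(5 - 7\right) = -3 + 7 \left(-2\right) = -3 - 14 = -17$)
$u{\left(-3,10 \right)} \left(57 + h\right) = - 3 \left(57 - 17\right) = \left(-3\right) 40 = -120$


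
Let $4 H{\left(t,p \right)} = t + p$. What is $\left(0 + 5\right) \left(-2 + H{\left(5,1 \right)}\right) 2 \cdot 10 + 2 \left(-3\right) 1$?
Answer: $-56$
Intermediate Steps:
$H{\left(t,p \right)} = \frac{p}{4} + \frac{t}{4}$ ($H{\left(t,p \right)} = \frac{t + p}{4} = \frac{p + t}{4} = \frac{p}{4} + \frac{t}{4}$)
$\left(0 + 5\right) \left(-2 + H{\left(5,1 \right)}\right) 2 \cdot 10 + 2 \left(-3\right) 1 = \left(0 + 5\right) \left(-2 + \left(\frac{1}{4} \cdot 1 + \frac{1}{4} \cdot 5\right)\right) 2 \cdot 10 + 2 \left(-3\right) 1 = 5 \left(-2 + \left(\frac{1}{4} + \frac{5}{4}\right)\right) 2 \cdot 10 - 6 = 5 \left(-2 + \frac{3}{2}\right) 2 \cdot 10 - 6 = 5 \left(- \frac{1}{2}\right) 2 \cdot 10 - 6 = \left(- \frac{5}{2}\right) 2 \cdot 10 - 6 = \left(-5\right) 10 - 6 = -50 - 6 = -56$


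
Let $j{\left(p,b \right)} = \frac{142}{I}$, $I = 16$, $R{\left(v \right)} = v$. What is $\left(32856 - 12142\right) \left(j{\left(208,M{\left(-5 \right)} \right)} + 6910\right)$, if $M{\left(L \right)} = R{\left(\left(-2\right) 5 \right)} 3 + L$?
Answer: $\frac{573270307}{4} \approx 1.4332 \cdot 10^{8}$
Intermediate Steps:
$M{\left(L \right)} = -30 + L$ ($M{\left(L \right)} = \left(-2\right) 5 \cdot 3 + L = \left(-10\right) 3 + L = -30 + L$)
$j{\left(p,b \right)} = \frac{71}{8}$ ($j{\left(p,b \right)} = \frac{142}{16} = 142 \cdot \frac{1}{16} = \frac{71}{8}$)
$\left(32856 - 12142\right) \left(j{\left(208,M{\left(-5 \right)} \right)} + 6910\right) = \left(32856 - 12142\right) \left(\frac{71}{8} + 6910\right) = 20714 \cdot \frac{55351}{8} = \frac{573270307}{4}$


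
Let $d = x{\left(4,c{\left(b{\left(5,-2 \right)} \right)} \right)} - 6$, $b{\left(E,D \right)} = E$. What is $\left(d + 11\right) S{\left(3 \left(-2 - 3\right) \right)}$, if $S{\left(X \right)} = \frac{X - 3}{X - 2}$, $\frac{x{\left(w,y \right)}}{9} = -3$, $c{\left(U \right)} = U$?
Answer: $- \frac{396}{17} \approx -23.294$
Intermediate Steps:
$x{\left(w,y \right)} = -27$ ($x{\left(w,y \right)} = 9 \left(-3\right) = -27$)
$S{\left(X \right)} = \frac{-3 + X}{-2 + X}$
$d = -33$ ($d = -27 - 6 = -33$)
$\left(d + 11\right) S{\left(3 \left(-2 - 3\right) \right)} = \left(-33 + 11\right) \frac{-3 + 3 \left(-2 - 3\right)}{-2 + 3 \left(-2 - 3\right)} = - 22 \frac{-3 + 3 \left(-5\right)}{-2 + 3 \left(-5\right)} = - 22 \frac{-3 - 15}{-2 - 15} = - 22 \frac{1}{-17} \left(-18\right) = - 22 \left(\left(- \frac{1}{17}\right) \left(-18\right)\right) = \left(-22\right) \frac{18}{17} = - \frac{396}{17}$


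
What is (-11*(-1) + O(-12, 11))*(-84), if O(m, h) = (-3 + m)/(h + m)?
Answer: -2184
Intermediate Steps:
O(m, h) = (-3 + m)/(h + m)
(-11*(-1) + O(-12, 11))*(-84) = (-11*(-1) + (-3 - 12)/(11 - 12))*(-84) = (11 - 15/(-1))*(-84) = (11 - 1*(-15))*(-84) = (11 + 15)*(-84) = 26*(-84) = -2184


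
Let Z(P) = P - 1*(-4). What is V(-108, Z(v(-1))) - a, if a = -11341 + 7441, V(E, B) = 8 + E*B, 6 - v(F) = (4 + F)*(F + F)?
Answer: 2180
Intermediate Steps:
v(F) = 6 - 2*F*(4 + F) (v(F) = 6 - (4 + F)*(F + F) = 6 - (4 + F)*2*F = 6 - 2*F*(4 + F))
Z(P) = 4 + P (Z(P) = P + 4 = 4 + P)
V(E, B) = 8 + B*E
a = -3900
V(-108, Z(v(-1))) - a = (8 + (4 + (6 - 8*(-1) - 2*(-1)**2))*(-108)) - 1*(-3900) = (8 + (4 + (6 + 8 - 2*1))*(-108)) + 3900 = (8 + (4 + (6 + 8 - 2))*(-108)) + 3900 = (8 + (4 + 12)*(-108)) + 3900 = (8 + 16*(-108)) + 3900 = (8 - 1728) + 3900 = -1720 + 3900 = 2180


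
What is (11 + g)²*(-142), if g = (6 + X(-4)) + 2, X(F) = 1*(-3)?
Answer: -36352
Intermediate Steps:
X(F) = -3
g = 5 (g = (6 - 3) + 2 = 3 + 2 = 5)
(11 + g)²*(-142) = (11 + 5)²*(-142) = 16²*(-142) = 256*(-142) = -36352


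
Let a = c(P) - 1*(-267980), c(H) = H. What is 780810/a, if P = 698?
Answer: 390405/134339 ≈ 2.9061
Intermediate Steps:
a = 268678 (a = 698 - 1*(-267980) = 698 + 267980 = 268678)
780810/a = 780810/268678 = 780810*(1/268678) = 390405/134339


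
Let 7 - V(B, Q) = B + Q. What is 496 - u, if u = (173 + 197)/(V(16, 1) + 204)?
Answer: 47927/97 ≈ 494.09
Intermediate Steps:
V(B, Q) = 7 - B - Q (V(B, Q) = 7 - (B + Q) = 7 + (-B - Q) = 7 - B - Q)
u = 185/97 (u = (173 + 197)/((7 - 1*16 - 1*1) + 204) = 370/((7 - 16 - 1) + 204) = 370/(-10 + 204) = 370/194 = 370*(1/194) = 185/97 ≈ 1.9072)
496 - u = 496 - 1*185/97 = 496 - 185/97 = 47927/97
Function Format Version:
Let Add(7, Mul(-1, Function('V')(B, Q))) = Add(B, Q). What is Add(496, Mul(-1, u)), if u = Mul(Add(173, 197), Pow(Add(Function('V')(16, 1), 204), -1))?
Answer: Rational(47927, 97) ≈ 494.09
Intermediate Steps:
Function('V')(B, Q) = Add(7, Mul(-1, B), Mul(-1, Q)) (Function('V')(B, Q) = Add(7, Mul(-1, Add(B, Q))) = Add(7, Add(Mul(-1, B), Mul(-1, Q))) = Add(7, Mul(-1, B), Mul(-1, Q)))
u = Rational(185, 97) (u = Mul(Add(173, 197), Pow(Add(Add(7, Mul(-1, 16), Mul(-1, 1)), 204), -1)) = Mul(370, Pow(Add(Add(7, -16, -1), 204), -1)) = Mul(370, Pow(Add(-10, 204), -1)) = Mul(370, Pow(194, -1)) = Mul(370, Rational(1, 194)) = Rational(185, 97) ≈ 1.9072)
Add(496, Mul(-1, u)) = Add(496, Mul(-1, Rational(185, 97))) = Add(496, Rational(-185, 97)) = Rational(47927, 97)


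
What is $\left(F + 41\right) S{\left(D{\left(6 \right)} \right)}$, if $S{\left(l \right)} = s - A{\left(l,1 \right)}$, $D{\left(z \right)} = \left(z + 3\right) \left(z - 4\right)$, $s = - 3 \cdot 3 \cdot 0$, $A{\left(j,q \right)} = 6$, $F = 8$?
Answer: $-294$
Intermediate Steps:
$s = 0$ ($s = \left(-3\right) 0 = 0$)
$D{\left(z \right)} = \left(-4 + z\right) \left(3 + z\right)$ ($D{\left(z \right)} = \left(3 + z\right) \left(-4 + z\right) = \left(-4 + z\right) \left(3 + z\right)$)
$S{\left(l \right)} = -6$ ($S{\left(l \right)} = 0 - 6 = -6$)
$\left(F + 41\right) S{\left(D{\left(6 \right)} \right)} = \left(8 + 41\right) \left(-6\right) = 49 \left(-6\right) = -294$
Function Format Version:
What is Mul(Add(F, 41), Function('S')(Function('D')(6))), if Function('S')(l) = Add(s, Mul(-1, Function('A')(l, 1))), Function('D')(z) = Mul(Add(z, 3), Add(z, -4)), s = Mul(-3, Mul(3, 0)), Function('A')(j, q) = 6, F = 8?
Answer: -294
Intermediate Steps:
s = 0 (s = Mul(-3, 0) = 0)
Function('D')(z) = Mul(Add(-4, z), Add(3, z)) (Function('D')(z) = Mul(Add(3, z), Add(-4, z)) = Mul(Add(-4, z), Add(3, z)))
Function('S')(l) = -6 (Function('S')(l) = Add(0, Mul(-1, 6)) = Add(0, -6) = -6)
Mul(Add(F, 41), Function('S')(Function('D')(6))) = Mul(Add(8, 41), -6) = Mul(49, -6) = -294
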